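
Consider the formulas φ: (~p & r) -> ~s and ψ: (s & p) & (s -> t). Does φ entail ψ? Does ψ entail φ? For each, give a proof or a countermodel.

Only the reverse direction holds.

Forward direction. This fails. Under t = F, p = F, r = F, s = F, the left side is true but the right side is false.

Converse. Assume the antecedent. If t is true, the antecedent forces (t = T, p = T, r = F, s = T) or (t = T, p = T, r = T, s = T), and (~p & r) -> ~s holds there. If t is false, the antecedent cannot hold. Either way (~p & r) -> ~s holds.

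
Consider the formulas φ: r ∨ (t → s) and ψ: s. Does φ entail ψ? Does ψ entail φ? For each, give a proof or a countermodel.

The forward direction fails; the converse holds.

Forward direction. This fails. Under r = F, s = F, t = F, the left side is true but the right side is false.

Converse. Assume the antecedent. If r is true, r ∨ (t → s) reduces to true regardless of the other variables. If r is false, the antecedent forces (r = F, s = T, t = F) or (r = F, s = T, t = T), and r ∨ (t → s) holds there. Either way r ∨ (t → s) holds.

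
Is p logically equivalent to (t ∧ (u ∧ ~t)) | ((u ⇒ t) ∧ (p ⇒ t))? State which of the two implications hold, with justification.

(→) This fails. Under u = F, t = F, p = T, the left side is true but the right side is false.

(←) This fails. Under u = F, t = F, p = F, the left side is false but the right side is true.

Both directions fail.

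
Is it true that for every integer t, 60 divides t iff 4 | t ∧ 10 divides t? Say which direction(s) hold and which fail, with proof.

(⟸) This fails: take t = 20. Both 4 ∣ 20 and 10 ∣ 20, yet 20 is not a multiple of 60 (since 20 = 0·60 + 20), so 60 ∤ 20.

(⟹) If 60 ∣ t, write t = 60q. Since 60 = 15·4, t = 4·(15q), so 4 ∣ t; and since 60 = 6·10, t = 10·(6q), so 10 ∣ t.

Only the forward direction holds.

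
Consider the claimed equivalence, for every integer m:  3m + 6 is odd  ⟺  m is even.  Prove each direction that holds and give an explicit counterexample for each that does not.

(→) This fails: m = 7 gives 3m + 6 = 27, which is odd, but 7 is odd, not even.

(←) This also fails: m = 2 is even, but 3m + 6 = 12 is even, not odd.

Both directions fail.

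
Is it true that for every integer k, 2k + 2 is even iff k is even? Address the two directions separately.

(⇒) fails; (⇐) holds.

[⇒] This fails: take k = 3. Then 2k + 2 = 8, which is even, yet k = 3 is odd, not even.

[⇐] Suppose k is even. Since 2 is even, 2k is even for every k, so 2k + 2 has the same parity as 2, which is even. Hence 2k + 2 is even.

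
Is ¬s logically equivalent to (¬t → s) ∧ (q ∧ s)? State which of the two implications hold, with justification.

(⇒) This fails. Under s = F, t = F, q = F, the left side is true but the right side is false.

(⇐) This fails. Under s = T, t = F, q = T, the left side is false but the right side is true.

Neither direction holds.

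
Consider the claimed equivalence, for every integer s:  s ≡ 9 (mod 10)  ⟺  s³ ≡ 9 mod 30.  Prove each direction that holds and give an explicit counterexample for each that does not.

[⇒] This fails: take s = 19. Then 19 ≡ 9 (mod 10), but 19³ = 6859 ≡ 19 (mod 30), not 9.

[⇐] Conversely, the residues r modulo 30 with r³ ≡ 9 (mod 30) are exactly {9}, and each is ≡ 9 (mod 10).

The forward direction fails; the converse holds.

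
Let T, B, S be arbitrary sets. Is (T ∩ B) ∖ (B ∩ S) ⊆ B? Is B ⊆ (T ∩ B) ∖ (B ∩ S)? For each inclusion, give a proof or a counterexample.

(⊆) Let x ∈ (T ∩ B) ∖ (B ∩ S). Then x ∈ T ∩ B and x ∉ S, from which x ∈ B.

(⊇) This inclusion fails. Take T = ∅, B = {1}, S = ∅; then 1 ∈ B but 1 ∉ (T ∩ B) ∖ (B ∩ S).

(⊆) holds; (⊇) fails.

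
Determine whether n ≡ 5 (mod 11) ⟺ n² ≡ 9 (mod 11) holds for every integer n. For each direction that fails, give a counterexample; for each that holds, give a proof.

(⇒) fails and (⇐) fails.

(→) This fails: take n = 5. Then 5 ≡ 5 (mod 11), but 5² = 25 ≡ 3 (mod 11), not 9.

(←) This fails: take n = 3. Then 3² = 9 ≡ 9 (mod 11), yet 3 ≡ 3 (mod 11), not 5.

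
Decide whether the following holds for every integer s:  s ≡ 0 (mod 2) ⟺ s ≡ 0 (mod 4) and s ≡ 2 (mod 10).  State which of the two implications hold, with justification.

(⇒) This fails: s = 0 gives 0 ≡ 0 (mod 2) but 0 ≡ 0 (mod 10), so the conjunction on the right does not hold.

(⇐) Conversely, if s ≡ 0 (mod 4) and s ≡ 2 (mod 10), then by the Chinese remainder theorem s ≡ 12 (mod 20). Since 12 ≡ 0 (mod 2) and 2 ∣ 20, we get s ≡ 0 (mod 2).

The forward direction fails; the converse holds.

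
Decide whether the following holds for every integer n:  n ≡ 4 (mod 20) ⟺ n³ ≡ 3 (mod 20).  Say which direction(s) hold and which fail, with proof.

Forward direction. This fails: take n = 4. Then 4 ≡ 4 (mod 20), but 4³ = 64 ≡ 4 (mod 20), not 3.

Converse. This fails: take n = 7. Then 7³ = 343 ≡ 3 (mod 20), yet 7 ≡ 7 (mod 20), not 4.

Neither direction holds.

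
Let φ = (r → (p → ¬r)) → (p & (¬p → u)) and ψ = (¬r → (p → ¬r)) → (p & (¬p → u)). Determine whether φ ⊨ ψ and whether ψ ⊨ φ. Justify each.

Both directions hold; the statement is true.

(←) Assume the antecedent. If p is true, the consequent reduces to true regardless of the other variables. If p is false, the antecedent cannot hold. Either way the consequent holds.

(→) Assume the antecedent. If p is true, the consequent reduces to true regardless of the other variables. If p is false, the antecedent cannot hold. Either way the consequent holds.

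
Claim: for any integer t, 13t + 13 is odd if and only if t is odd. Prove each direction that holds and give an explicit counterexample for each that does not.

Both directions fail.

(→) This fails: t = 0 gives 13t + 13 = 13, which is odd, but 0 is even, not odd.

(←) This also fails: t = 7 is odd, but 13t + 13 = 104 is even, not odd.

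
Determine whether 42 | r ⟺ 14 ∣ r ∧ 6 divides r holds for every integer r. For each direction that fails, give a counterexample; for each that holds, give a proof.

Both directions hold.

Converse. Suppose 14 ∣ r and 6 ∣ r. Any common multiple of 14 and 6 is a multiple of their lcm; here lcm(14, 6) = 14·6/gcd(14, 6) = 84/2 = 42, so 42 ∣ r.

Forward direction. If 42 ∣ r, write r = 42q. Since 42 = 3·14, r = 14·(3q), so 14 ∣ r; and since 42 = 7·6, r = 6·(7q), so 6 ∣ r.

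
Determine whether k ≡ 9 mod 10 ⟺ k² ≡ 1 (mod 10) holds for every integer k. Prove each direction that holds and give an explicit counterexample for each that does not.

Only the forward direction holds.

(⟹) Suppose k ≡ 9 mod 10. Write k = 10j + 9. Then (10j + 9)² = 100j² + 180j + 81 = 10(10j² + 18j + 8) + 1, so k² ≡ 1 (mod 10).

(⟸) This fails: take k = 1. Then 1² = 1 ≡ 1 (mod 10), yet 1 ≡ 1 (mod 10), not 9.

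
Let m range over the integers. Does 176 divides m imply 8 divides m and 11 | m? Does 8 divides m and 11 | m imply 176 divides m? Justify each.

Only the forward implication holds.

Forward direction. If 176 ∣ m, write m = 176q. Since 176 = 22·8, m = 8·(22q), so 8 ∣ m; and since 176 = 16·11, m = 11·(16q), so 11 ∣ m.

Converse. This fails: take m = 88. Both 8 ∣ 88 and 11 ∣ 88, yet 88 is not a multiple of 176 (since 88 = 0·176 + 88), so 176 ∤ 88.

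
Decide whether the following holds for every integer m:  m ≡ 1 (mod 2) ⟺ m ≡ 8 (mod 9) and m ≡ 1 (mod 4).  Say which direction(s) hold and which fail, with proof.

(⇒) fails; (⇐) holds.

(⟸) If m ≡ 8 (mod 9) and m ≡ 1 (mod 4), then by the Chinese remainder theorem m ≡ 17 (mod 36). Since 17 ≡ 1 (mod 2) and 2 ∣ 36, we get m ≡ 1 (mod 2).

(⟹) This fails: m = 1 gives 1 ≡ 1 (mod 2) but 1 ≡ 1 (mod 9), so the conjunction on the right does not hold.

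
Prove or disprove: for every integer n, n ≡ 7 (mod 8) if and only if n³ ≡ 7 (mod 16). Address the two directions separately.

Not equivalent: only (⇐) holds.

(⟸) The residues r modulo 16 with r³ ≡ 7 (mod 16) are exactly {7}, and each is ≡ 7 (mod 8).

(⟹) This fails: take n = 15. Then 15 ≡ 7 (mod 8), but 15³ = 3375 ≡ 15 (mod 16), not 7.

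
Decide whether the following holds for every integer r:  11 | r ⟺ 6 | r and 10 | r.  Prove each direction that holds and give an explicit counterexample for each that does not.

Neither implication holds.

[⇒] This fails: take r = 11. Certainly 11 ∣ 11, but 6 ∤ 11.

[⇐] This fails: take r = 30. Both 6 ∣ 30 and 10 ∣ 30, yet 30 is not a multiple of 11 (since 30 = 2·11 + 8), so 11 ∤ 30.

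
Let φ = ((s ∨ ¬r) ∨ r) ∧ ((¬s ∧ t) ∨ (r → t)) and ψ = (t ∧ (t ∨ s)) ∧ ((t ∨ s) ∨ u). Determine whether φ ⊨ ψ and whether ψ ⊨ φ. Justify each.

(→) This fails. Under u = F, t = F, s = F, r = F, the left side is true but the right side is false.

(←) Assume the antecedent. If t is true, the consequent reduces to true regardless of the other variables. If t is false, the antecedent cannot hold. Either way the consequent holds.

The forward direction fails; the converse holds.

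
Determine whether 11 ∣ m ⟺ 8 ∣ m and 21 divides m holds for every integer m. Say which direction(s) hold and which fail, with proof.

(⇒) fails and (⇐) fails.

(⟹) This fails: take m = 11. Certainly 11 ∣ 11, but 8 ∤ 11.

(⟸) This fails: take m = 168. Both 8 ∣ 168 and 21 ∣ 168, yet 168 is not a multiple of 11 (since 168 = 15·11 + 3), so 11 ∤ 168.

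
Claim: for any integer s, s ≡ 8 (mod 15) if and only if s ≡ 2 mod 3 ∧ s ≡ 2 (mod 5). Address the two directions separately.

Neither direction holds.

(⟹) This fails: s = 8 gives 8 ≡ 8 (mod 15) but 8 ≡ 3 (mod 5), so the conjunction on the right does not hold.

(⟸) This fails: s = 2 satisfies both congruences on the right (2 ≡ 2 mod 3 and 2 ≡ 2 mod 5) yet 2 ≡ 2 (mod 15), not 8.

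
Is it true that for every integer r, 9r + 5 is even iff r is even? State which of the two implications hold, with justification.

(→) This fails: r = 5 gives 9r + 5 = 50, which is even, but 5 is odd, not even.

(←) This also fails: r = 4 is even, but 9r + 5 = 41 is odd, not even.

Neither direction holds.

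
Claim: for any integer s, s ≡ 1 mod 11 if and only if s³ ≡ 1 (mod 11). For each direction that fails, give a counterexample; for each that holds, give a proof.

(⟹) Suppose s ≡ 1 mod 11. Write s = 11j + 1. Then (11j + 1)³ = 1331j³ + 363j² + 33j + 1 = 11(121j³ + 33j² + 3j) + 1, so s³ ≡ 1 (mod 11).

(⟸) Conversely, suppose s³ ≡ 1 (mod 11). The only residue r in {0, …, 10} with r³ ≡ 1 (mod 11) is r = 1, so s ≡ 1 (mod 11).

Both implications hold.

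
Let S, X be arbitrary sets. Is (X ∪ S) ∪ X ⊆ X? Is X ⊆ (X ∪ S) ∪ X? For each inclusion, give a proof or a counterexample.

Only the reverse inclusion holds.

Forward inclusion. This inclusion fails. Take S = {1}, X = ∅; then 1 ∈ (X ∪ S) ∪ X but 1 ∉ X.

Reverse inclusion. Let x ∈ X. Then either x ∈ X and x ∉ S; or x ∈ S ∩ X. In each case x ∈ (X ∪ S) ∪ X, so X ⊆ (X ∪ S) ∪ X.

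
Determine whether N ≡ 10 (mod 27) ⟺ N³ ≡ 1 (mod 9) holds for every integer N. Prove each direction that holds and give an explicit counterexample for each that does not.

(→) Suppose N ≡ 10 (mod 27). Then N³ ≡ 10³ = 1000 (mod 27), and since 9 ∣ 27, also N³ ≡ 1 (mod 9).

(←) This fails: take N = 1. Then 1³ = 1 ≡ 1 (mod 9), yet 1 ≡ 1 (mod 27), not 10.

Only the forward direction holds.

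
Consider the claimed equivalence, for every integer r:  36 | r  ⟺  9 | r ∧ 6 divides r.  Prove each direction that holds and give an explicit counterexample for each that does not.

The forward direction holds; the converse fails.

(→) If 36 ∣ r, write r = 36q. Since 36 = 4·9, r = 9·(4q), so 9 ∣ r; and since 36 = 6·6, r = 6·(6q), so 6 ∣ r.

(←) This fails: take r = 18. Both 9 ∣ 18 and 6 ∣ 18, yet 18 is not a multiple of 36 (since 18 = 0·36 + 18), so 36 ∤ 18.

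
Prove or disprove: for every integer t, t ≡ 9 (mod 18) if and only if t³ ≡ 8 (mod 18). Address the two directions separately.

(⟹) This fails: take t = 9. Then 9 ≡ 9 (mod 18), but 9³ = 729 ≡ 9 (mod 18), not 8.

(⟸) This fails: take t = 2. Then 2³ = 8 ≡ 8 (mod 18), yet 2 ≡ 2 (mod 18), not 9.

Both directions fail.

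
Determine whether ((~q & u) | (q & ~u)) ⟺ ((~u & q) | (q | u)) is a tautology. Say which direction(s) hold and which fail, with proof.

(⟸) This fails. Under u = T, q = T, the left side is false but the right side is true.

(⟹) Assume the antecedent. If u is true, (~u & q) | (q | u) reduces to true regardless of the other variables. If u is false, the antecedent forces (u = F, q = T), and (~u & q) | (q | u) holds there. Either way (~u & q) | (q | u) holds.

Not equivalent: only (⇒) holds.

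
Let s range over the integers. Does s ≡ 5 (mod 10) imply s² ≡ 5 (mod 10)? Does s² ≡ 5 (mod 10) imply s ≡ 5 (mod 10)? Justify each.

[⇐] Suppose s² ≡ 5 (mod 10). The only residue r in {0, …, 9} with r² ≡ 5 (mod 10) is r = 5, so s ≡ 5 (mod 10).

[⇒] Suppose s ≡ 5 (mod 10). Write s = 10j + 5. Then (10j + 5)² = 100j² + 100j + 25 = 10(10j² + 10j + 2) + 5, so s² ≡ 5 (mod 10).

Both directions hold.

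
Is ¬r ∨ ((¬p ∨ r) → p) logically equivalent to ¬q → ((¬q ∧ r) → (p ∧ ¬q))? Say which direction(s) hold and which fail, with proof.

(⟹) Assume the antecedent. If p is true, ¬q → ((¬q ∧ r) → (p ∧ ¬q)) reduces to true regardless of the other variables. If p is false, the antecedent forces (p = F, r = F, q = F) or (p = F, r = F, q = T), and ¬q → ((¬q ∧ r) → (p ∧ ¬q)) holds there. Either way ¬q → ((¬q ∧ r) → (p ∧ ¬q)) holds.

(⟸) This fails. Under p = F, r = T, q = T, the left side is false but the right side is true.

The forward direction holds; the converse fails.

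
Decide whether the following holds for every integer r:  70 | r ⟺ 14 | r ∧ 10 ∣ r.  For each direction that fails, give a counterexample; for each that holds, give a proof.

[⇐] Suppose 14 ∣ r and 10 ∣ r. Any common multiple of 14 and 10 is a multiple of their lcm; here lcm(14, 10) = 14·10/gcd(14, 10) = 140/2 = 70, so 70 ∣ r.

[⇒] If 70 ∣ r, write r = 70q. Since 70 = 5·14, r = 14·(5q), so 14 ∣ r; and since 70 = 7·10, r = 10·(7q), so 10 ∣ r.

Both directions hold; the statement is true.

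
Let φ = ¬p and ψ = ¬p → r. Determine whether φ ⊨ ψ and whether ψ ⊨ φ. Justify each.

Both directions fail.

(⇒) This fails. Under p = F, r = F, the left side is true but the right side is false.

(⇐) This fails. Under p = T, r = F, the left side is false but the right side is true.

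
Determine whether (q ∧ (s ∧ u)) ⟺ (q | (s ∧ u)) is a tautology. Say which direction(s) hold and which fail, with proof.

(⟹) Assume the antecedent. If s is true, the antecedent forces (s = T, q = T, u = T), and q | (s ∧ u) holds there. If s is false, the antecedent cannot hold. Either way q | (s ∧ u) holds.

(⟸) This fails. Under s = F, q = T, u = F, the left side is false but the right side is true.

(⇒) holds; (⇐) fails.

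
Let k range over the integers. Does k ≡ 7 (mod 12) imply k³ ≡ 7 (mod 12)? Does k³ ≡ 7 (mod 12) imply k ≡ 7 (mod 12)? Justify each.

Equivalent; both directions hold.

(⇐) Suppose k³ ≡ 7 (mod 12). The only residue r in {0, …, 11} with r³ ≡ 7 (mod 12) is r = 7, so k ≡ 7 (mod 12).

(⇒) Suppose k ≡ 7 (mod 12). Write k = 12j + 7. Then (12j + 7)³ = 1728j³ + 3024j² + 1764j + 343 = 12(144j³ + 252j² + 147j + 28) + 7, so k³ ≡ 7 (mod 12).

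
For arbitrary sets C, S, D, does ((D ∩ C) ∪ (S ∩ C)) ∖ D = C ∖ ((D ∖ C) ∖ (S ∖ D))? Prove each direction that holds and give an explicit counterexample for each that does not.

(⟸) This inclusion fails. Take C = {1}, S = ∅, D = ∅; then 1 ∈ C ∖ ((D ∖ C) ∖ (S ∖ D)) but 1 ∉ ((D ∩ C) ∪ (S ∩ C)) ∖ D.

(⟹) Let x ∈ ((D ∩ C) ∪ (S ∩ C)) ∖ D. Then x ∈ C ∩ S and x ∉ D, from which x ∈ C ∖ ((D ∖ C) ∖ (S ∖ D)).

(⊆) holds; (⊇) fails.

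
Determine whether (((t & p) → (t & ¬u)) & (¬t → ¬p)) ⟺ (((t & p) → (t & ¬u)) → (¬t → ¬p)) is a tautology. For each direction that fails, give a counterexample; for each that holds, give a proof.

Not equivalent: only (⇒) holds.

(⇐) This fails. Under u = T, t = T, p = T, the left side is false but the right side is true.

(⇒) Assume the antecedent. If t is true, the consequent reduces to true regardless of the other variables. If t is false, the antecedent forces (u = F, t = F, p = F) or (u = T, t = F, p = F), and the consequent holds there. Either way the consequent holds.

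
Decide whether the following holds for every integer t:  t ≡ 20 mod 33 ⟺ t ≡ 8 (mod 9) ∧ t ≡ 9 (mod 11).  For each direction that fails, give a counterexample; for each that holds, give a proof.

The forward direction fails; the converse holds.

[⇐] If t ≡ 8 (mod 9) and t ≡ 9 (mod 11), then by the Chinese remainder theorem t ≡ 53 (mod 99). Since 53 ≡ 20 (mod 33) and 33 ∣ 99, we get t ≡ 20 (mod 33).

[⇒] This fails: t = 20 gives 20 ≡ 20 (mod 33) but 20 ≡ 2 (mod 9), so the conjunction on the right does not hold.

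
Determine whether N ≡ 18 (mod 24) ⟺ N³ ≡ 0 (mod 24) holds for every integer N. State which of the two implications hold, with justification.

The forward direction holds; the converse fails.

(→) Suppose N ≡ 18 (mod 24). Write N = 24j + 18. Then (24j + 18)³ = 13824j³ + 31104j² + 23328j + 5832 = 24(576j³ + 1296j² + 972j + 243) + 0, so N³ ≡ 0 (mod 24).

(←) This fails: take N = 0. Then 0³ = 0 ≡ 0 (mod 24), yet 0 ≡ 0 (mod 24), not 18.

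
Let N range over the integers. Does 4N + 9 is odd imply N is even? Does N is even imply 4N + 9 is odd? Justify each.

Only the converse holds.

(⇒) This fails: take N = 3. Then 4N + 9 = 21, which is odd, yet N = 3 is odd, not even.

(⇐) Suppose N is even. Since 4 is even, 4N is even for every N, so 4N + 9 has the same parity as 9, which is odd. Hence 4N + 9 is odd.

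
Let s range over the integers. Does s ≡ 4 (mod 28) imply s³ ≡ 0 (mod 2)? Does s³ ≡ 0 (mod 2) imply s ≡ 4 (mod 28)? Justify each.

(⇒) holds; (⇐) fails.

(⟹) Suppose s ≡ 4 (mod 28). Then s³ ≡ 4³ = 64 (mod 28), and since 2 ∣ 28, also s³ ≡ 0 (mod 2).

(⟸) This fails: take s = 0. Then 0³ = 0 ≡ 0 (mod 2), yet 0 ≡ 0 (mod 28), not 4.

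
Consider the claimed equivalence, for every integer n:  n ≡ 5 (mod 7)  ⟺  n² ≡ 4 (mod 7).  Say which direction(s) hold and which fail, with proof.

(⟸) This fails: take n = 2. Then 2² = 4 ≡ 4 (mod 7), yet 2 ≡ 2 (mod 7), not 5.

(⟹) Suppose n ≡ 5 (mod 7). Write n = 7j + 5. Then (7j + 5)² = 49j² + 70j + 25 = 7(7j² + 10j + 3) + 4, so n² ≡ 4 (mod 7).

The forward direction holds; the converse fails.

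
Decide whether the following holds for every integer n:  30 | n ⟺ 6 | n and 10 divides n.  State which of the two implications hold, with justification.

(→) If 30 ∣ n, write n = 30q. Since 30 = 5·6, n = 6·(5q), so 6 ∣ n; and since 30 = 3·10, n = 10·(3q), so 10 ∣ n.

(←) Suppose 6 ∣ n and 10 ∣ n. Any common multiple of 6 and 10 is a multiple of their lcm; here lcm(6, 10) = 6·10/gcd(6, 10) = 60/2 = 30, so 30 ∣ n.

The biconditional holds.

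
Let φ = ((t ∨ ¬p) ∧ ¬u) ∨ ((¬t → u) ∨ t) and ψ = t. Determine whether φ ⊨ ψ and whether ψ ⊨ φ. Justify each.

(→) This fails. Under u = F, p = F, t = F, the left side is true but the right side is false.

(←) Assume the antecedent. If u is true, the consequent reduces to true regardless of the other variables. If u is false, the antecedent forces (u = F, p = F, t = T) or (u = F, p = T, t = T), and the consequent holds there. Either way the consequent holds.

Only the reverse direction holds.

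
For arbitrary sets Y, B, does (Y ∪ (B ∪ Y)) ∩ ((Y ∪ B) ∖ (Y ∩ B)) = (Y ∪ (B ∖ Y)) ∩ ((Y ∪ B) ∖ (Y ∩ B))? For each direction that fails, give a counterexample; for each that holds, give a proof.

Both inclusions hold; the sets are equal.

(⊇) Let x ∈ (Y ∪ (B ∖ Y)) ∩ ((Y ∪ B) ∖ (Y ∩ B)). Then either x ∈ Y and x ∉ B; or x ∈ B and x ∉ Y. In each case x ∈ (Y ∪ (B ∪ Y)) ∩ ((Y ∪ B) ∖ (Y ∩ B)), so (Y ∪ (B ∖ Y)) ∩ ((Y ∪ B) ∖ (Y ∩ B)) ⊆ (Y ∪ (B ∪ Y)) ∩ ((Y ∪ B) ∖ (Y ∩ B)).

(⊆) Let x ∈ (Y ∪ (B ∪ Y)) ∩ ((Y ∪ B) ∖ (Y ∩ B)). Then either x ∈ Y and x ∉ B; or x ∈ B and x ∉ Y. In each case x ∈ (Y ∪ (B ∖ Y)) ∩ ((Y ∪ B) ∖ (Y ∩ B)), so (Y ∪ (B ∪ Y)) ∩ ((Y ∪ B) ∖ (Y ∩ B)) ⊆ (Y ∪ (B ∖ Y)) ∩ ((Y ∪ B) ∖ (Y ∩ B)).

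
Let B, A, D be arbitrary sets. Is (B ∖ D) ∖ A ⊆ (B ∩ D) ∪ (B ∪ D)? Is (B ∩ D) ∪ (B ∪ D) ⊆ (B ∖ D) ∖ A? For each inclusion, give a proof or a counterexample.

The sets are not equal: only the forward inclusion holds.

(⟹) Let x ∈ (B ∖ D) ∖ A. Then x ∈ B and x ∉ A, D, from which x ∈ (B ∩ D) ∪ (B ∪ D).

(⟸) This inclusion fails. Take B = {1}, A = {1}, D = ∅; then 1 ∈ (B ∩ D) ∪ (B ∪ D) but 1 ∉ (B ∖ D) ∖ A.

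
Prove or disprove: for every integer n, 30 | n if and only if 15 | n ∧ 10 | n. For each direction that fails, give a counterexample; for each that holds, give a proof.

The biconditional holds.

Converse. Suppose 15 ∣ n and 10 ∣ n. Any common multiple of 15 and 10 is a multiple of their lcm; here lcm(15, 10) = 15·10/gcd(15, 10) = 150/5 = 30, so 30 ∣ n.

Forward direction. If 30 ∣ n, write n = 30q. Since 30 = 2·15, n = 15·(2q), so 15 ∣ n; and since 30 = 3·10, n = 10·(3q), so 10 ∣ n.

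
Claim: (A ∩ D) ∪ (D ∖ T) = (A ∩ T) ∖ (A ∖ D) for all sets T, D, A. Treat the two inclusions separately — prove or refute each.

(⊆) This inclusion fails. Take T = ∅, D = {1}, A = ∅; then 1 ∈ (A ∩ D) ∪ (D ∖ T) but 1 ∉ (A ∩ T) ∖ (A ∖ D).

(⊇) Let x ∈ (A ∩ T) ∖ (A ∖ D). Then x ∈ T ∩ D ∩ A, from which x ∈ (A ∩ D) ∪ (D ∖ T).

(⊆) fails; (⊇) holds.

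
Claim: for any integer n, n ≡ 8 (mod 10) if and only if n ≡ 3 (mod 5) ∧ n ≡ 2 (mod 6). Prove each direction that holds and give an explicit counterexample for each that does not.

The forward direction fails; the converse holds.

(←) If n ≡ 3 (mod 5) and n ≡ 2 (mod 6), then by the Chinese remainder theorem n ≡ 8 (mod 30). Since 8 ≡ 8 (mod 10) and 10 ∣ 30, we get n ≡ 8 (mod 10).

(→) This fails: n = 18 gives 18 ≡ 8 (mod 10) but 18 ≡ 0 (mod 6), so the conjunction on the right does not hold.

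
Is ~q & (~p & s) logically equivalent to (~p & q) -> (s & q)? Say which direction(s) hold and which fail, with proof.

[⇒] Assume the antecedent. If p is true, the antecedent cannot hold. If p is false, the antecedent forces (p = F, s = T, q = F), and (~p & q) -> (s & q) holds there. Either way (~p & q) -> (s & q) holds.

[⇐] This fails. Under p = F, s = F, q = F, the left side is false but the right side is true.

Only the forward direction holds.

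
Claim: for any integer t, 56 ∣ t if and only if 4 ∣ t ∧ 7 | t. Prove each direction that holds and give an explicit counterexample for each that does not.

Only the forward direction holds.

[⇒] If 56 ∣ t, write t = 56q. Since 56 = 14·4, t = 4·(14q), so 4 ∣ t; and since 56 = 8·7, t = 7·(8q), so 7 ∣ t.

[⇐] This fails: take t = 28. Both 4 ∣ 28 and 7 ∣ 28, yet 28 is not a multiple of 56 (since 28 = 0·56 + 28), so 56 ∤ 28.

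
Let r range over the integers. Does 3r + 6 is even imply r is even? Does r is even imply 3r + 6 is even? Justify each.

Equivalent; both directions hold.

Converse. Suppose r is even; write r = 2j. Then 3r + 6 = 3·(2j) + 6 = 2·3j + 6, which is even.

Forward direction. Suppose 3r + 6 is even. Since 3 is odd, 3r and r have the same parity, so 3r + 6 ≡ r + 6 (mod 2). As 6 is even, 3r + 6 is even exactly when r is even. Thus r is even.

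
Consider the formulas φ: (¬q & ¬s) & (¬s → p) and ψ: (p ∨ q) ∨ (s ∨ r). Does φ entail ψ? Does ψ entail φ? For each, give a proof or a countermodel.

Forward direction. Assume the antecedent. If r is true, (p ∨ q) ∨ (s ∨ r) reduces to true regardless of the other variables. If r is false, the antecedent forces (r = F, q = F, s = F, p = T), and (p ∨ q) ∨ (s ∨ r) holds there. Either way (p ∨ q) ∨ (s ∨ r) holds.

Converse. This fails. Under r = T, q = F, s = F, p = F, the left side is false but the right side is true.

(⇒) holds; (⇐) fails.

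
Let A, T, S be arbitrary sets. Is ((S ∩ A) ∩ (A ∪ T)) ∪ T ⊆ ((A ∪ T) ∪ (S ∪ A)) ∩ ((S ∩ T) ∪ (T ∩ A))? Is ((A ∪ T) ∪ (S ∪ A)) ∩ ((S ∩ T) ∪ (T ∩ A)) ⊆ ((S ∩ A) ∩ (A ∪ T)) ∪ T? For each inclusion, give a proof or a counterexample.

(⊆) fails; (⊇) holds.

Reverse inclusion. Let x ∈ ((A ∪ T) ∪ (S ∪ A)) ∩ ((S ∩ T) ∪ (T ∩ A)). Then either x ∈ A ∩ T and x ∉ S; or x ∈ T ∩ S and x ∉ A; or x ∈ A ∩ T ∩ S. In each case x ∈ ((S ∩ A) ∩ (A ∪ T)) ∪ T, so ((A ∪ T) ∪ (S ∪ A)) ∩ ((S ∩ T) ∪ (T ∩ A)) ⊆ ((S ∩ A) ∩ (A ∪ T)) ∪ T.

Forward inclusion. This inclusion fails. Take A = ∅, T = {1}, S = ∅; then 1 ∈ ((S ∩ A) ∩ (A ∪ T)) ∪ T but 1 ∉ ((A ∪ T) ∪ (S ∪ A)) ∩ ((S ∩ T) ∪ (T ∩ A)).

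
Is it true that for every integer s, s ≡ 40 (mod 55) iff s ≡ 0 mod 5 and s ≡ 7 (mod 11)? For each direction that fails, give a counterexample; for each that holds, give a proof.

Both implications hold.

(⟸) If s ≡ 0 (mod 5) and s ≡ 7 (mod 11), then by the Chinese remainder theorem s ≡ 40 (mod 55). This is exactly s ≡ 40 (mod 55).

(⟹) Suppose s ≡ 40 (mod 55); write s = 55j + 40. Since 5 ∣ 55, reducing mod 5 gives s ≡ 40 ≡ 0 (mod 5); since 11 ∣ 55, reducing mod 11 gives s ≡ 40 ≡ 7 (mod 11).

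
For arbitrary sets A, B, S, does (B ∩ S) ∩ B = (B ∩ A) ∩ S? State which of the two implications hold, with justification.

Reverse inclusion. Let x ∈ (B ∩ A) ∩ S. Then x ∈ A ∩ B ∩ S, from which x ∈ (B ∩ S) ∩ B.

Forward inclusion. This inclusion fails. Take A = ∅, B = {1}, S = {1}; then 1 ∈ (B ∩ S) ∩ B but 1 ∉ (B ∩ A) ∩ S.

Only the reverse inclusion holds.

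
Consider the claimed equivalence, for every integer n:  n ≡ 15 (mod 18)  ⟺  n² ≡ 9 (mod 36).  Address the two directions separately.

The forward direction holds; the converse fails.

(⟸) This fails: take n = 3. Then 3² = 9 ≡ 9 (mod 36), yet 3 ≡ 3 (mod 18), not 15.

(⟹) Suppose n ≡ 15 (mod 18). Working modulo 36, n ∈ {15, 33}; for each such r, r² ≡ 9 (mod 36).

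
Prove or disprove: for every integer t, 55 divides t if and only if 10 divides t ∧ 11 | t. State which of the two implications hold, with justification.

(⟹) This fails: take t = 55. Certainly 55 ∣ 55, but 10 ∤ 55.

(⟸) Suppose 10 ∣ t and 11 ∣ t. Any common multiple of 10 and 11 is a multiple of their lcm; here gcd(10, 11) = 1, so lcm(10, 11) = 10·11 = 110, so 110 ∣ t. Since 55 ∣ 110, it follows that 55 ∣ t.

Only the converse holds.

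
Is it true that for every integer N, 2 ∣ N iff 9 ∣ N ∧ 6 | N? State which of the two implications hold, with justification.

Only the reverse direction holds.

Forward direction. This fails: take N = 2. Certainly 2 ∣ 2, but 9 ∤ 2.

Converse. Suppose 9 ∣ N and 6 ∣ N. Any common multiple of 9 and 6 is a multiple of their lcm; here lcm(9, 6) = 9·6/gcd(9, 6) = 54/3 = 18, so 18 ∣ N. Since 2 ∣ 18, it follows that 2 ∣ N.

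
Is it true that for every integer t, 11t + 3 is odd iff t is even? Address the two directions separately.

(→) Suppose 11t + 3 is odd. Since 11 is odd, 11t and t have the same parity, so 11t + 3 ≡ t + 3 (mod 2). As 3 is odd, 11t + 3 is odd exactly when t is even. Thus t is even.

(←) Conversely, suppose t is even; write t = 2j. Then 11t + 3 = 11·(2j) + 3 = 2·11j + 3, which is odd.

Equivalent; both directions hold.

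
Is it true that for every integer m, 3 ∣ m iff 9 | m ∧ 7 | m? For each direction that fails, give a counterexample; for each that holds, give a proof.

Not equivalent: only (⇐) holds.

[⇐] Suppose 9 ∣ m and 7 ∣ m. Any common multiple of 9 and 7 is a multiple of their lcm; here gcd(9, 7) = 1, so lcm(9, 7) = 9·7 = 63, so 63 ∣ m. Since 3 ∣ 63, it follows that 3 ∣ m.

[⇒] This fails: take m = 3. Certainly 3 ∣ 3, but 9 ∤ 3.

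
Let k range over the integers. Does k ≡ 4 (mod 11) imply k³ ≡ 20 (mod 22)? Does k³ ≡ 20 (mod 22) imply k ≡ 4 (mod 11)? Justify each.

(⟸) The residues r modulo 22 with r³ ≡ 20 (mod 22) are exactly {4}, and each is ≡ 4 (mod 11).

(⟹) This fails: take k = 15. Then 15 ≡ 4 (mod 11), but 15³ = 3375 ≡ 9 (mod 22), not 20.

Not equivalent: only (⇐) holds.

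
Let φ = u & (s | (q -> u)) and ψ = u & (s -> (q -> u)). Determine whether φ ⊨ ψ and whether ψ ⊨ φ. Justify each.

Both directions hold; the statement is true.

Forward direction. Assume the antecedent. If q is true, the antecedent forces (q = T, s = F, u = T) or (q = T, s = T, u = T), and u & (s -> (q -> u)) holds there. If q is false, the antecedent forces (q = F, s = F, u = T) or (q = F, s = T, u = T), and u & (s -> (q -> u)) holds there. Either way u & (s -> (q -> u)) holds.

Converse. Assume the antecedent. If q is true, the antecedent forces (q = T, s = F, u = T) or (q = T, s = T, u = T), and u & (s | (q -> u)) holds there. If q is false, the antecedent forces (q = F, s = F, u = T) or (q = F, s = T, u = T), and u & (s | (q -> u)) holds there. Either way u & (s | (q -> u)) holds.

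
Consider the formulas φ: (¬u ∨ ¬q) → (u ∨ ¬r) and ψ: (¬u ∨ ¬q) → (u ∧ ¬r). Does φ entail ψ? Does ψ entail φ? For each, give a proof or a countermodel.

(⟹) This fails. Under u = F, q = F, r = F, the left side is true but the right side is false.

(⟸) Assume the antecedent. If u is true, (¬u ∨ ¬q) → (u ∨ ¬r) reduces to true regardless of the other variables. If u is false, the antecedent cannot hold. Either way (¬u ∨ ¬q) → (u ∨ ¬r) holds.

Only the converse holds.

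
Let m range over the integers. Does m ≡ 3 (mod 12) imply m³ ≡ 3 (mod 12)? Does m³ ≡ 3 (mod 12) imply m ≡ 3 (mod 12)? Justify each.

(⇒) Suppose m ≡ 3 (mod 12). Write m = 12j + 3. Then (12j + 3)³ = 1728j³ + 1296j² + 324j + 27 = 12(144j³ + 108j² + 27j + 2) + 3, so m³ ≡ 3 (mod 12).

(⇐) Conversely, suppose m³ ≡ 3 (mod 12). The only residue r in {0, …, 11} with r³ ≡ 3 (mod 12) is r = 3, so m ≡ 3 (mod 12).

Both implications hold.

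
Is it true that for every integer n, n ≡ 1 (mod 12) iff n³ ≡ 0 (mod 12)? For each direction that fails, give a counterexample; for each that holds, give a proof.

(⟹) This fails: take n = 1. Then 1 ≡ 1 (mod 12), but 1³ = 1 ≡ 1 (mod 12), not 0.

(⟸) This fails: take n = 0. Then 0³ = 0 ≡ 0 (mod 12), yet 0 ≡ 0 (mod 12), not 1.

Neither implication holds.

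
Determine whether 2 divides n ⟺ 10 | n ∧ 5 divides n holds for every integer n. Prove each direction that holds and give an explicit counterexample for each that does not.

Not equivalent: only (⇐) holds.

[⇒] This fails: take n = 2. Certainly 2 ∣ 2, but 10 ∤ 2.

[⇐] Suppose 10 ∣ n and 5 ∣ n. Any common multiple of 10 and 5 is a multiple of their lcm; here lcm(10, 5) = 10·5/gcd(10, 5) = 50/5 = 10, so 10 ∣ n. Since 2 ∣ 10, it follows that 2 ∣ n.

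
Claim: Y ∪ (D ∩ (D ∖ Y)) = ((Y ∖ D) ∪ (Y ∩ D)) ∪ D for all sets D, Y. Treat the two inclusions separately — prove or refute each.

Both inclusions hold.

(⟹) Let x ∈ Y ∪ (D ∩ (D ∖ Y)). Then either x ∈ D and x ∉ Y; or x ∈ Y and x ∉ D; or x ∈ D ∩ Y. In each case x ∈ ((Y ∖ D) ∪ (Y ∩ D)) ∪ D, so Y ∪ (D ∩ (D ∖ Y)) ⊆ ((Y ∖ D) ∪ (Y ∩ D)) ∪ D.

(⟸) Let x ∈ ((Y ∖ D) ∪ (Y ∩ D)) ∪ D. Then either x ∈ D and x ∉ Y; or x ∈ Y and x ∉ D; or x ∈ D ∩ Y. In each case x ∈ Y ∪ (D ∩ (D ∖ Y)), so ((Y ∖ D) ∪ (Y ∩ D)) ∪ D ⊆ Y ∪ (D ∩ (D ∖ Y)).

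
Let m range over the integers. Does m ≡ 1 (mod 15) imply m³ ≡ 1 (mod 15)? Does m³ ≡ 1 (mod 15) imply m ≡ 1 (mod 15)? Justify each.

The biconditional holds.

[⇒] Suppose m ≡ 1 (mod 15). Write m = 15j + 1. Then (15j + 1)³ = 3375j³ + 675j² + 45j + 1 = 15(225j³ + 45j² + 3j) + 1, so m³ ≡ 1 (mod 15).

[⇐] Conversely, suppose m³ ≡ 1 (mod 15). The only residue r in {0, …, 14} with r³ ≡ 1 (mod 15) is r = 1, so m ≡ 1 (mod 15).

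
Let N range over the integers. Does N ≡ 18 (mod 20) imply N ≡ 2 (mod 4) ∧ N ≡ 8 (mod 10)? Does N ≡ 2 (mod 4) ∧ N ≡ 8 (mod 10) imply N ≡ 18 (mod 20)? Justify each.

(⟹) Suppose N ≡ 18 (mod 20); write N = 20j + 18. Since 4 ∣ 20, reducing mod 4 gives N ≡ 18 ≡ 2 (mod 4); since 10 ∣ 20, reducing mod 10 gives N ≡ 18 ≡ 8 (mod 10).

(⟸) Conversely, if N ≡ 2 (mod 4) and N ≡ 8 (mod 10), then by the Chinese remainder theorem N ≡ 18 (mod 20). This is exactly N ≡ 18 (mod 20).

The biconditional holds.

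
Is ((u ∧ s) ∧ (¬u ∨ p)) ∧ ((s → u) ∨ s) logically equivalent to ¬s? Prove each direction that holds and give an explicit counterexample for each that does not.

(⟹) This fails. Under s = T, u = T, p = T, the left side is true but the right side is false.

(⟸) This fails. Under s = F, u = F, p = F, the left side is false but the right side is true.

Neither direction holds.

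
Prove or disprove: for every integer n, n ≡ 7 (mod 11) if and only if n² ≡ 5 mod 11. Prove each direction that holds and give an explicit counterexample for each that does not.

(⇒) holds; (⇐) fails.

Forward direction. Suppose n ≡ 7 (mod 11). Write n = 11j + 7. Then (11j + 7)² = 121j² + 154j + 49 = 11(11j² + 14j + 4) + 5, so n² ≡ 5 (mod 11).

Converse. This fails: take n = 4. Then 4² = 16 ≡ 5 (mod 11), yet 4 ≡ 4 (mod 11), not 7.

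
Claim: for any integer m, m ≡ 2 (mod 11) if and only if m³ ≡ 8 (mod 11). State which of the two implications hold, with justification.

(⟹) Suppose m ≡ 2 (mod 11). Write m = 11j + 2. Then (11j + 2)³ = 1331j³ + 726j² + 132j + 8 = 11(121j³ + 66j² + 12j) + 8, so m³ ≡ 8 (mod 11).

(⟸) Conversely, suppose m³ ≡ 8 (mod 11). The only residue r in {0, …, 10} with r³ ≡ 8 (mod 11) is r = 2, so m ≡ 2 (mod 11).

Both implications hold.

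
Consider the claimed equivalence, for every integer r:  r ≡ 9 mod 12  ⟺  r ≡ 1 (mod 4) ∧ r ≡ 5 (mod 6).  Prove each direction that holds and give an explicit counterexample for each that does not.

(⇒) This fails: r = 9 gives 9 ≡ 9 (mod 12) but 9 ≡ 3 (mod 6), so the conjunction on the right does not hold.

(⇐) This fails: r = 5 satisfies both congruences on the right (5 ≡ 1 mod 4 and 5 ≡ 5 mod 6) yet 5 ≡ 5 (mod 12), not 9.

Both directions fail.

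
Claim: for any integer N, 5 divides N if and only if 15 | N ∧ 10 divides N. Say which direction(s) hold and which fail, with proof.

The forward direction fails; the converse holds.

[⇐] Suppose 15 ∣ N and 10 ∣ N. Any common multiple of 15 and 10 is a multiple of their lcm; here lcm(15, 10) = 15·10/gcd(15, 10) = 150/5 = 30, so 30 ∣ N. Since 5 ∣ 30, it follows that 5 ∣ N.

[⇒] This fails: take N = 5. Certainly 5 ∣ 5, but 15 ∤ 5.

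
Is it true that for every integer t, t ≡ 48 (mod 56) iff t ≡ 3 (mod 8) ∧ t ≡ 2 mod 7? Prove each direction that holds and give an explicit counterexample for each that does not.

(⇒) fails and (⇐) fails.

Forward direction. This fails: t = 48 gives 48 ≡ 48 (mod 56) but 48 ≡ 0 (mod 8), so the conjunction on the right does not hold.

Converse. This fails: t = 51 satisfies both congruences on the right (51 ≡ 3 mod 8 and 51 ≡ 2 mod 7) yet 51 ≡ 51 (mod 56), not 48.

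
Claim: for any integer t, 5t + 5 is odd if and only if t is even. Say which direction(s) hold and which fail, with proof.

(⇐) Suppose t is even; write t = 2j. Then 5t + 5 = 5·(2j) + 5 = 2·5j + 5, which is odd.

(⇒) Suppose 5t + 5 is odd. Since 5 is odd, 5t and t have the same parity, so 5t + 5 ≡ t + 5 (mod 2). As 5 is odd, 5t + 5 is odd exactly when t is even. Thus t is even.

Both directions hold; the statement is true.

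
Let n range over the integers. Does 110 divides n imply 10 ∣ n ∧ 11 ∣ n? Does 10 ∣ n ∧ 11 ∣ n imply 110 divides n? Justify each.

Equivalent; both directions hold.

[⇒] If 110 ∣ n, write n = 110q. Since 110 = 11·10, n = 10·(11q), so 10 ∣ n; and since 110 = 10·11, n = 11·(10q), so 11 ∣ n.

[⇐] Suppose 10 ∣ n and 11 ∣ n. Any common multiple of 10 and 11 is a multiple of their lcm; here gcd(10, 11) = 1, so lcm(10, 11) = 10·11 = 110, so 110 ∣ n.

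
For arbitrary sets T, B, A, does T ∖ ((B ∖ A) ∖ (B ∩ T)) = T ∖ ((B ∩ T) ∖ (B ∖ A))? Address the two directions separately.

(⊆) fails; (⊇) holds.

(⟸) Let x ∈ T ∖ ((B ∩ T) ∖ (B ∖ A)). Then either x ∈ T and x ∉ B, A; or x ∈ T ∩ B and x ∉ A; or x ∈ T ∩ A and x ∉ B. In each case x ∈ T ∖ ((B ∖ A) ∖ (B ∩ T)), so T ∖ ((B ∩ T) ∖ (B ∖ A)) ⊆ T ∖ ((B ∖ A) ∖ (B ∩ T)).

(⟹) This inclusion fails. Take T = {1}, B = {1}, A = {1}; then 1 ∈ T ∖ ((B ∖ A) ∖ (B ∩ T)) but 1 ∉ T ∖ ((B ∩ T) ∖ (B ∖ A)).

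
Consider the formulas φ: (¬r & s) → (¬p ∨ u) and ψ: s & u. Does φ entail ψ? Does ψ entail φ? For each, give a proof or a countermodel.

(→) This fails. Under r = F, u = F, p = F, s = F, the left side is true but the right side is false.

(←) Assume the antecedent. If r is true, (¬r & s) → (¬p ∨ u) reduces to true regardless of the other variables. If r is false, the antecedent forces (r = F, u = T, p = F, s = T) or (r = F, u = T, p = T, s = T), and (¬r & s) → (¬p ∨ u) holds there. Either way (¬r & s) → (¬p ∨ u) holds.

The forward direction fails; the converse holds.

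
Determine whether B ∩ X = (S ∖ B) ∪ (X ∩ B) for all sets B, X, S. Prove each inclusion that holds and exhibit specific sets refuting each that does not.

Only the forward inclusion holds.

(⊇) This inclusion fails. Take B = ∅, X = ∅, S = {1}; then 1 ∈ (S ∖ B) ∪ (X ∩ B) but 1 ∉ B ∩ X.

(⊆) Let x ∈ B ∩ X. Then either x ∈ B ∩ X and x ∉ S; or x ∈ B ∩ X ∩ S. In each case x ∈ (S ∖ B) ∪ (X ∩ B), so B ∩ X ⊆ (S ∖ B) ∪ (X ∩ B).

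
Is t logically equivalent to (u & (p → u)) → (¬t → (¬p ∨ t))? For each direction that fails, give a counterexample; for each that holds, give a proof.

(→) Assume the antecedent. If u is true, the antecedent forces (u = T, p = F, t = T) or (u = T, p = T, t = T), and the consequent holds there. If u is false, the consequent reduces to true regardless of the other variables. Either way the consequent holds.

(←) This fails. Under u = F, p = F, t = F, the left side is false but the right side is true.

Only the forward direction holds.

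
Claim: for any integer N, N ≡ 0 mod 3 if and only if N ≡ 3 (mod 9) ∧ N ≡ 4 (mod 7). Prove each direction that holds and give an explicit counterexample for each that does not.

(⇒) fails; (⇐) holds.

(⟹) This fails: N = 0 gives 0 ≡ 0 (mod 3) but 0 ≡ 0 (mod 9), so the conjunction on the right does not hold.

(⟸) Conversely, if N ≡ 3 (mod 9) and N ≡ 4 (mod 7), then by the Chinese remainder theorem N ≡ 39 (mod 63). Since 39 ≡ 0 (mod 3) and 3 ∣ 63, we get N ≡ 0 (mod 3).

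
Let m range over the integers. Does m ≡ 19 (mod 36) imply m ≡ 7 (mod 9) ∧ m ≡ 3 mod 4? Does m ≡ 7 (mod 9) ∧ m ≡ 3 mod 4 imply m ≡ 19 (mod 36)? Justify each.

[⇒] This fails: m = 19 gives 19 ≡ 19 (mod 36) but 19 ≡ 1 (mod 9), so the conjunction on the right does not hold.

[⇐] This fails: m = 7 satisfies both congruences on the right (7 ≡ 7 mod 9 and 7 ≡ 3 mod 4) yet 7 ≡ 7 (mod 36), not 19.

Neither direction holds.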